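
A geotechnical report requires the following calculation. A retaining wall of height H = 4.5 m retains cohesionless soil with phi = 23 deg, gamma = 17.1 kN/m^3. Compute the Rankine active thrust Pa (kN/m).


Result: 75.85 kN/m

Derivation:
Compute active earth pressure coefficient:
Ka = tan^2(45 - phi/2) = tan^2(33.5) = 0.438092
Compute active force:
Pa = 0.5 * Ka * gamma * H^2
Pa = 0.5 * 0.438092 * 17.1 * 4.5^2
Pa = 75.85 kN/m


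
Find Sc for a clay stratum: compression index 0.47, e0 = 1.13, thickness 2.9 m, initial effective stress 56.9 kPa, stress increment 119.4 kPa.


Result: 0.3143 m

Derivation:
Using Sc = Cc * H / (1 + e0) * log10((sigma0 + delta_sigma) / sigma0)
Stress ratio = (56.9 + 119.4) / 56.9 = 3.09842
log10(3.09842) = 0.49114
Cc * H / (1 + e0) = 0.47 * 2.9 / (1 + 1.13) = 0.639906
Sc = 0.639906 * 0.49114
Sc = 0.3143 m


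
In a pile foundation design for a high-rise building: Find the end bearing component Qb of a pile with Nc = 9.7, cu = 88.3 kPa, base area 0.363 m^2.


Using Qb = Nc * cu * Ab
Qb = 9.7 * 88.3 * 0.363
Qb = 310.91 kN


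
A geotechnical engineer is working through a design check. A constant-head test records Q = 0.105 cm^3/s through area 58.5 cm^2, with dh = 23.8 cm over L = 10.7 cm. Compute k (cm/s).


Compute hydraulic gradient:
i = dh / L = 23.8 / 10.7 = 2.2243
Then apply Darcy's law:
k = Q / (A * i)
k = 0.105 / (58.5 * 2.2243)
k = 0.105 / 130.121
k = 0.000807 cm/s


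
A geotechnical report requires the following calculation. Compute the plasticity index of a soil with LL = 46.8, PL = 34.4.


Using PI = LL - PL
PI = 46.8 - 34.4
PI = 12.4


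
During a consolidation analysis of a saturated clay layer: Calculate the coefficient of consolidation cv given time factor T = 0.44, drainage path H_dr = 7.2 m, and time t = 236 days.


Result: 0.09665 m^2/day

Derivation:
Using cv = T * H_dr^2 / t
H_dr^2 = 7.2^2 = 51.84
cv = 0.44 * 51.84 / 236
cv = 0.09665 m^2/day


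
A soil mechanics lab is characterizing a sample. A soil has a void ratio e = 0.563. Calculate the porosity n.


Using the relation n = e / (1 + e)
n = 0.563 / (1 + 0.563)
n = 0.563 / 1.563
n = 0.3602


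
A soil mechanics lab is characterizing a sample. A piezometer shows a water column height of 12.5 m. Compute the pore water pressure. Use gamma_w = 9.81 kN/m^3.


Result: 122.62 kPa

Derivation:
Using u = gamma_w * h_w
u = 9.81 * 12.5
u = 122.62 kPa


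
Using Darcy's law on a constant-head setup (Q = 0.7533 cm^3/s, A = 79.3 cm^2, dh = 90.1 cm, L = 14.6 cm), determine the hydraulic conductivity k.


Compute hydraulic gradient:
i = dh / L = 90.1 / 14.6 = 6.17123
Then apply Darcy's law:
k = Q / (A * i)
k = 0.7533 / (79.3 * 6.17123)
k = 0.7533 / 489.379
k = 0.001539 cm/s


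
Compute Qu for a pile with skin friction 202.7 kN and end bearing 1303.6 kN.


Using Qu = Qf + Qb
Qu = 202.7 + 1303.6
Qu = 1506.3 kN


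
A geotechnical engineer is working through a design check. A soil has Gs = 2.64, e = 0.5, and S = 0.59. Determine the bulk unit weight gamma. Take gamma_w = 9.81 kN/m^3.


Result: 19.195 kN/m^3

Derivation:
Using gamma = gamma_w * (Gs + S*e) / (1 + e)
Numerator: Gs + S*e = 2.64 + 0.59*0.5 = 2.935
Denominator: 1 + e = 1 + 0.5 = 1.5
gamma = 9.81 * 2.935 / 1.5
gamma = 19.195 kN/m^3


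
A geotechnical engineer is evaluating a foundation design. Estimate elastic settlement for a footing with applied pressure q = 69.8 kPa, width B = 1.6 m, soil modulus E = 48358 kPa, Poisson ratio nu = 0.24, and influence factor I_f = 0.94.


Using Se = q * B * (1 - nu^2) * I_f / E
1 - nu^2 = 1 - 0.24^2 = 0.9424
Se = 69.8 * 1.6 * 0.9424 * 0.94 / 48358
Se = 0.002046 m
Convert to mm: Se = 0.002046 * 1000 = 2.046 mm


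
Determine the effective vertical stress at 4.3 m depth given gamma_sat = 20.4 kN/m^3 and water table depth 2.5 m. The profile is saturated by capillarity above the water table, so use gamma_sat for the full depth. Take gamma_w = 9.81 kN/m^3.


Total stress = gamma_sat * depth
sigma = 20.4 * 4.3 = 87.72 kPa
Pore water pressure u = gamma_w * (depth - d_wt)
u = 9.81 * (4.3 - 2.5) = 17.658 kPa
Effective stress = sigma - u
sigma' = 87.72 - 17.658 = 70.06 kPa


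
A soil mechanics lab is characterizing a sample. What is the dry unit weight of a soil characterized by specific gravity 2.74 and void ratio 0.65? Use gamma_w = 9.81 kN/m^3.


Result: 16.291 kN/m^3

Derivation:
Using gamma_d = Gs * gamma_w / (1 + e)
gamma_d = 2.74 * 9.81 / (1 + 0.65)
gamma_d = 2.74 * 9.81 / 1.65
gamma_d = 16.291 kN/m^3


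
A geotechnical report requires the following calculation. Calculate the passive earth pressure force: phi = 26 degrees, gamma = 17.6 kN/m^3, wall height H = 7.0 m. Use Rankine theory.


Result: 1104.33 kN/m

Derivation:
Compute passive earth pressure coefficient:
Kp = tan^2(45 + phi/2) = tan^2(58.0) = 2.561071
Compute passive force:
Pp = 0.5 * Kp * gamma * H^2
Pp = 0.5 * 2.561071 * 17.6 * 7.0^2
Pp = 1104.33 kN/m


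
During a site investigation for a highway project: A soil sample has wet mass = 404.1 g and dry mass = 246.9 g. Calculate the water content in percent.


Using w = (m_wet - m_dry) / m_dry * 100
m_wet - m_dry = 404.1 - 246.9 = 157.2 g
w = 157.2 / 246.9 * 100
w = 63.67 %


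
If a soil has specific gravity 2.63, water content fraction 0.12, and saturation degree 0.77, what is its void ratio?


Using the relation e = Gs * w / S
e = 2.63 * 0.12 / 0.77
e = 0.4099


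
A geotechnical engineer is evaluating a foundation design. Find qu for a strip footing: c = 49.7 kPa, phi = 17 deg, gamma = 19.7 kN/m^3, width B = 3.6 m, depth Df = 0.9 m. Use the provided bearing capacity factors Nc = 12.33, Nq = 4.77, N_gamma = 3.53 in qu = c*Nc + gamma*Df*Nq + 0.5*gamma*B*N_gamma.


Compute qu = c*Nc + gamma*Df*Nq + 0.5*gamma*B*N_gamma
Term 1: 49.7 * 12.33 = 612.801
Term 2: 19.7 * 0.9 * 4.77 = 84.5721
Term 3: 0.5 * 19.7 * 3.6 * 3.53 = 125.1738
qu = 612.801 + 84.5721 + 125.1738
qu = 822.55 kPa


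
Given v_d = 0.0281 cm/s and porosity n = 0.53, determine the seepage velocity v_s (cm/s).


Result: 0.05302 cm/s

Derivation:
Using v_s = v_d / n
v_s = 0.0281 / 0.53
v_s = 0.05302 cm/s


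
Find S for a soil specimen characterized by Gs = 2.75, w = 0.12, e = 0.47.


Result: 0.7021

Derivation:
Using S = Gs * w / e
S = 2.75 * 0.12 / 0.47
S = 0.7021


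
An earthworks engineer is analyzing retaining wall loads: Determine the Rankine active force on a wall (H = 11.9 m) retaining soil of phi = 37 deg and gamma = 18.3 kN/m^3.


Result: 322.1 kN/m

Derivation:
Compute active earth pressure coefficient:
Ka = tan^2(45 - phi/2) = tan^2(26.5) = 0.248584
Compute active force:
Pa = 0.5 * Ka * gamma * H^2
Pa = 0.5 * 0.248584 * 18.3 * 11.9^2
Pa = 322.1 kN/m


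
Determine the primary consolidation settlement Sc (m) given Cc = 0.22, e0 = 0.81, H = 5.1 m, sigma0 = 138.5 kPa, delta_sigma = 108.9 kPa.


Result: 0.1562 m

Derivation:
Using Sc = Cc * H / (1 + e0) * log10((sigma0 + delta_sigma) / sigma0)
Stress ratio = (138.5 + 108.9) / 138.5 = 1.78628
log10(1.78628) = 0.25195
Cc * H / (1 + e0) = 0.22 * 5.1 / (1 + 0.81) = 0.61989
Sc = 0.61989 * 0.25195
Sc = 0.1562 m


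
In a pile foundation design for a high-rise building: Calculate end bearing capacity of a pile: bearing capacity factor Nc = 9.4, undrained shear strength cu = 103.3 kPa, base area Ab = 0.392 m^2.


Result: 380.64 kN

Derivation:
Using Qb = Nc * cu * Ab
Qb = 9.4 * 103.3 * 0.392
Qb = 380.64 kN


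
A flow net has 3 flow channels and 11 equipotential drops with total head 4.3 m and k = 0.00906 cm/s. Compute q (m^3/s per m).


Convert k to m/s for unit consistency with H:
k = 0.00906 cm/s = 0.00906 / 100 m/s = 9.06e-05 m/s
Using q = k * H * Nf / Nd
Nf / Nd = 3 / 11 = 0.2727
q = 9.06e-05 * 4.3 * 0.2727
q = 0.0001062 m^3/s per m


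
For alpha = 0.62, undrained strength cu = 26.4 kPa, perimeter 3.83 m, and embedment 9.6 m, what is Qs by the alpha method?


Using Qs = alpha * cu * perimeter * L
Qs = 0.62 * 26.4 * 3.83 * 9.6
Qs = 601.82 kN


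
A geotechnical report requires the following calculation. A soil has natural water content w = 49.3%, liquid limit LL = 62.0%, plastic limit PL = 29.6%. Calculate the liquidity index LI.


First compute the plasticity index:
PI = LL - PL = 62.0 - 29.6 = 32.4
Then compute the liquidity index:
LI = (w - PL) / PI
LI = (49.3 - 29.6) / 32.4
LI = 0.608


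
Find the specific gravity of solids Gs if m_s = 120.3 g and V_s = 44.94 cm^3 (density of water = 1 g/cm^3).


Using Gs = m_s / (V_s * rho_w)
Since rho_w = 1 g/cm^3:
Gs = 120.3 / 44.94
Gs = 2.677


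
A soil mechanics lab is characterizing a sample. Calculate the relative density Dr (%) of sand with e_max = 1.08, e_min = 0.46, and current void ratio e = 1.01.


Using Dr = (e_max - e) / (e_max - e_min) * 100
e_max - e = 1.08 - 1.01 = 0.07
e_max - e_min = 1.08 - 0.46 = 0.62
Dr = 0.07 / 0.62 * 100
Dr = 11.29 %


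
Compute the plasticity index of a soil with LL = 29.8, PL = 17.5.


Using PI = LL - PL
PI = 29.8 - 17.5
PI = 12.3


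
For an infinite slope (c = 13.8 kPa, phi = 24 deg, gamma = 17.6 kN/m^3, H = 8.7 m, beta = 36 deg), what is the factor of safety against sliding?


Using Fs = c / (gamma*H*sin(beta)*cos(beta)) + tan(phi)/tan(beta)
Cohesion contribution = 13.8 / (17.6*8.7*sin(36)*cos(36))
Cohesion contribution = 0.189527
Friction contribution = tan(24)/tan(36) = 0.612805
Fs = 0.189527 + 0.612805
Fs = 0.802


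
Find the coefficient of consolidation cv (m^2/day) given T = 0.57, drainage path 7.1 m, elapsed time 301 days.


Result: 0.09546 m^2/day

Derivation:
Using cv = T * H_dr^2 / t
H_dr^2 = 7.1^2 = 50.41
cv = 0.57 * 50.41 / 301
cv = 0.09546 m^2/day


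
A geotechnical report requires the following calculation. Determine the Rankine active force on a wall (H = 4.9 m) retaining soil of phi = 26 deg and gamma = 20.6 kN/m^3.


Result: 96.56 kN/m

Derivation:
Compute active earth pressure coefficient:
Ka = tan^2(45 - phi/2) = tan^2(32.0) = 0.390462
Compute active force:
Pa = 0.5 * Ka * gamma * H^2
Pa = 0.5 * 0.390462 * 20.6 * 4.9^2
Pa = 96.56 kN/m


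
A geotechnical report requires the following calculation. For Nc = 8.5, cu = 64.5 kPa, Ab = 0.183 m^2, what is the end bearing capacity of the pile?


Result: 100.33 kN

Derivation:
Using Qb = Nc * cu * Ab
Qb = 8.5 * 64.5 * 0.183
Qb = 100.33 kN


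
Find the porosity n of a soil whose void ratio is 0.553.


Result: 0.3561

Derivation:
Using the relation n = e / (1 + e)
n = 0.553 / (1 + 0.553)
n = 0.553 / 1.553
n = 0.3561


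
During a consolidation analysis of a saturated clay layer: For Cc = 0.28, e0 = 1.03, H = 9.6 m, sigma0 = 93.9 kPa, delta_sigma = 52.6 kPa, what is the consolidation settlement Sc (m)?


Using Sc = Cc * H / (1 + e0) * log10((sigma0 + delta_sigma) / sigma0)
Stress ratio = (93.9 + 52.6) / 93.9 = 1.56017
log10(1.56017) = 0.193172
Cc * H / (1 + e0) = 0.28 * 9.6 / (1 + 1.03) = 1.32414
Sc = 1.32414 * 0.193172
Sc = 0.2558 m


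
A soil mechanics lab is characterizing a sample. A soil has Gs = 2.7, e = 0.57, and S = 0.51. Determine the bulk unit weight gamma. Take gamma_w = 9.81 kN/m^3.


Using gamma = gamma_w * (Gs + S*e) / (1 + e)
Numerator: Gs + S*e = 2.7 + 0.51*0.57 = 2.9907
Denominator: 1 + e = 1 + 0.57 = 1.57
gamma = 9.81 * 2.9907 / 1.57
gamma = 18.687 kN/m^3


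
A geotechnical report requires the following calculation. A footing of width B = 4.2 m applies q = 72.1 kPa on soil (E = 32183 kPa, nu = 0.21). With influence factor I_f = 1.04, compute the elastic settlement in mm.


Using Se = q * B * (1 - nu^2) * I_f / E
1 - nu^2 = 1 - 0.21^2 = 0.9559
Se = 72.1 * 4.2 * 0.9559 * 1.04 / 32183
Se = 0.009354 m
Convert to mm: Se = 0.009354 * 1000 = 9.354 mm


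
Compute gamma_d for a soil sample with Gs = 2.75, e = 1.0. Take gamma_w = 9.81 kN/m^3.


Result: 13.489 kN/m^3

Derivation:
Using gamma_d = Gs * gamma_w / (1 + e)
gamma_d = 2.75 * 9.81 / (1 + 1.0)
gamma_d = 2.75 * 9.81 / 2.0
gamma_d = 13.489 kN/m^3


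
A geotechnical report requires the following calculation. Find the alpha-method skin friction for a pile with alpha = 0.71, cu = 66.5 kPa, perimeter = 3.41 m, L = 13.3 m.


Using Qs = alpha * cu * perimeter * L
Qs = 0.71 * 66.5 * 3.41 * 13.3
Qs = 2141.34 kN


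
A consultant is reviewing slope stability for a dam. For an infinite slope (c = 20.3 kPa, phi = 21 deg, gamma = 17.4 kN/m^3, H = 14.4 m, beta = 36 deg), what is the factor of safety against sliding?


Using Fs = c / (gamma*H*sin(beta)*cos(beta)) + tan(phi)/tan(beta)
Cohesion contribution = 20.3 / (17.4*14.4*sin(36)*cos(36))
Cohesion contribution = 0.170376
Friction contribution = tan(21)/tan(36) = 0.528344
Fs = 0.170376 + 0.528344
Fs = 0.699


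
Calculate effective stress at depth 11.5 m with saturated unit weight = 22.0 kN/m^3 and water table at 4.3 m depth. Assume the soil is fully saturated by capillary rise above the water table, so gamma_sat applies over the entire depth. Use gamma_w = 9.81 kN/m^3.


Result: 182.37 kPa

Derivation:
Total stress = gamma_sat * depth
sigma = 22.0 * 11.5 = 253.0 kPa
Pore water pressure u = gamma_w * (depth - d_wt)
u = 9.81 * (11.5 - 4.3) = 70.632 kPa
Effective stress = sigma - u
sigma' = 253.0 - 70.632 = 182.37 kPa


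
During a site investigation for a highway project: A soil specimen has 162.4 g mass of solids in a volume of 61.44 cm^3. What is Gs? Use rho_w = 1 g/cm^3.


Using Gs = m_s / (V_s * rho_w)
Since rho_w = 1 g/cm^3:
Gs = 162.4 / 61.44
Gs = 2.643


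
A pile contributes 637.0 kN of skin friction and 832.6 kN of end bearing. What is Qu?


Using Qu = Qf + Qb
Qu = 637.0 + 832.6
Qu = 1469.6 kN


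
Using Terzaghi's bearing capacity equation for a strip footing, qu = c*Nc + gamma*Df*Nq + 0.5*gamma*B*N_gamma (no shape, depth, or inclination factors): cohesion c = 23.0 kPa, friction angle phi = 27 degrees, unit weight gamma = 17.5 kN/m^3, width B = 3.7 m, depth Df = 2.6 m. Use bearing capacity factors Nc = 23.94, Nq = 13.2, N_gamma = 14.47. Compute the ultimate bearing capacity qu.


Compute qu = c*Nc + gamma*Df*Nq + 0.5*gamma*B*N_gamma
Term 1: 23.0 * 23.94 = 550.62
Term 2: 17.5 * 2.6 * 13.2 = 600.6
Term 3: 0.5 * 17.5 * 3.7 * 14.47 = 468.46625
qu = 550.62 + 600.6 + 468.46625
qu = 1619.69 kPa


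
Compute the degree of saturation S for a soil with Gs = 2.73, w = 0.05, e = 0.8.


Using S = Gs * w / e
S = 2.73 * 0.05 / 0.8
S = 0.1706


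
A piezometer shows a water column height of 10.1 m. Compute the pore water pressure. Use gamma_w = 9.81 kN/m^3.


Using u = gamma_w * h_w
u = 9.81 * 10.1
u = 99.08 kPa


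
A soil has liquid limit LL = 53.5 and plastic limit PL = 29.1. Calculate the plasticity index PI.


Using PI = LL - PL
PI = 53.5 - 29.1
PI = 24.4


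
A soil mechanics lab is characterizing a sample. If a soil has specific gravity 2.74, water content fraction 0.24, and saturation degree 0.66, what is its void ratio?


Using the relation e = Gs * w / S
e = 2.74 * 0.24 / 0.66
e = 0.9964


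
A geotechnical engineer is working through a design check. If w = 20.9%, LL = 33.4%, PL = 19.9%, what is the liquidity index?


Result: 0.074

Derivation:
First compute the plasticity index:
PI = LL - PL = 33.4 - 19.9 = 13.5
Then compute the liquidity index:
LI = (w - PL) / PI
LI = (20.9 - 19.9) / 13.5
LI = 0.074


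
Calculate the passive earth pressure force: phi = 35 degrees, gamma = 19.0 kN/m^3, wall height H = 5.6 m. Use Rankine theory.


Compute passive earth pressure coefficient:
Kp = tan^2(45 + phi/2) = tan^2(62.5) = 3.690172
Compute passive force:
Pp = 0.5 * Kp * gamma * H^2
Pp = 0.5 * 3.690172 * 19.0 * 5.6^2
Pp = 1099.38 kN/m


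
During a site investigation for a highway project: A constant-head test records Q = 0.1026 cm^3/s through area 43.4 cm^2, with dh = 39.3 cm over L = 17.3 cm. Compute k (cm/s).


Result: 0.001041 cm/s

Derivation:
Compute hydraulic gradient:
i = dh / L = 39.3 / 17.3 = 2.27168
Then apply Darcy's law:
k = Q / (A * i)
k = 0.1026 / (43.4 * 2.27168)
k = 0.1026 / 98.5908
k = 0.001041 cm/s


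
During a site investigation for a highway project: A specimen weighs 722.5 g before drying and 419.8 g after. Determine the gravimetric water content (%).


Using w = (m_wet - m_dry) / m_dry * 100
m_wet - m_dry = 722.5 - 419.8 = 302.7 g
w = 302.7 / 419.8 * 100
w = 72.11 %


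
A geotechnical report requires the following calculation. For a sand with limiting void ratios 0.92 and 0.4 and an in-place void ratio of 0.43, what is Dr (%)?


Using Dr = (e_max - e) / (e_max - e_min) * 100
e_max - e = 0.92 - 0.43 = 0.49
e_max - e_min = 0.92 - 0.4 = 0.52
Dr = 0.49 / 0.52 * 100
Dr = 94.23 %


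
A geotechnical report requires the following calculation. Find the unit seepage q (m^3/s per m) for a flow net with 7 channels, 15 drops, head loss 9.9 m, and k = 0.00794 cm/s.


Convert k to m/s for unit consistency with H:
k = 0.00794 cm/s = 0.00794 / 100 m/s = 7.94e-05 m/s
Using q = k * H * Nf / Nd
Nf / Nd = 7 / 15 = 0.4667
q = 7.94e-05 * 9.9 * 0.4667
q = 0.0003668 m^3/s per m


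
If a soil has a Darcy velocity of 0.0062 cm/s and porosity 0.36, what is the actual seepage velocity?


Using v_s = v_d / n
v_s = 0.0062 / 0.36
v_s = 0.01722 cm/s


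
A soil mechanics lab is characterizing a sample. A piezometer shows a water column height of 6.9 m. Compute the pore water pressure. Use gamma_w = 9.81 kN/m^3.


Result: 67.69 kPa

Derivation:
Using u = gamma_w * h_w
u = 9.81 * 6.9
u = 67.69 kPa


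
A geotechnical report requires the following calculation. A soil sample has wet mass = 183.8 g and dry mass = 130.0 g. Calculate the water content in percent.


Using w = (m_wet - m_dry) / m_dry * 100
m_wet - m_dry = 183.8 - 130.0 = 53.8 g
w = 53.8 / 130.0 * 100
w = 41.38 %


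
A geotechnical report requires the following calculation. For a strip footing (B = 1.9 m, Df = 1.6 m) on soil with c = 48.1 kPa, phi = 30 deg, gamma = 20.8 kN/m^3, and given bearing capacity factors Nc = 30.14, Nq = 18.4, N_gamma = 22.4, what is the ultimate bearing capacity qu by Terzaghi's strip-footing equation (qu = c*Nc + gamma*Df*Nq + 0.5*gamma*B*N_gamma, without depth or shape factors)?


Compute qu = c*Nc + gamma*Df*Nq + 0.5*gamma*B*N_gamma
Term 1: 48.1 * 30.14 = 1449.734
Term 2: 20.8 * 1.6 * 18.4 = 612.352
Term 3: 0.5 * 20.8 * 1.9 * 22.4 = 442.624
qu = 1449.734 + 612.352 + 442.624
qu = 2504.71 kPa


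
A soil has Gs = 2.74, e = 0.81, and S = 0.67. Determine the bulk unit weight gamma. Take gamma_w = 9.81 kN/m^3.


Result: 17.792 kN/m^3

Derivation:
Using gamma = gamma_w * (Gs + S*e) / (1 + e)
Numerator: Gs + S*e = 2.74 + 0.67*0.81 = 3.2827
Denominator: 1 + e = 1 + 0.81 = 1.81
gamma = 9.81 * 3.2827 / 1.81
gamma = 17.792 kN/m^3


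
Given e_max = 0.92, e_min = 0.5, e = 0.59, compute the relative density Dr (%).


Using Dr = (e_max - e) / (e_max - e_min) * 100
e_max - e = 0.92 - 0.59 = 0.33
e_max - e_min = 0.92 - 0.5 = 0.42
Dr = 0.33 / 0.42 * 100
Dr = 78.57 %


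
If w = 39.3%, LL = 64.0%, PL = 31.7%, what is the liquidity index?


Result: 0.235

Derivation:
First compute the plasticity index:
PI = LL - PL = 64.0 - 31.7 = 32.3
Then compute the liquidity index:
LI = (w - PL) / PI
LI = (39.3 - 31.7) / 32.3
LI = 0.235


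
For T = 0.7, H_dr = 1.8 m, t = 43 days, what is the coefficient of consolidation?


Using cv = T * H_dr^2 / t
H_dr^2 = 1.8^2 = 3.24
cv = 0.7 * 3.24 / 43
cv = 0.05274 m^2/day


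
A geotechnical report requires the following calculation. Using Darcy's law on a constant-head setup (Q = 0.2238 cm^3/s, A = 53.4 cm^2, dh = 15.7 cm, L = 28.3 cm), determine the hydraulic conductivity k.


Compute hydraulic gradient:
i = dh / L = 15.7 / 28.3 = 0.55477
Then apply Darcy's law:
k = Q / (A * i)
k = 0.2238 / (53.4 * 0.55477)
k = 0.2238 / 29.6247
k = 0.007554 cm/s


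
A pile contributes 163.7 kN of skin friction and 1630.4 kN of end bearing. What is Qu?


Using Qu = Qf + Qb
Qu = 163.7 + 1630.4
Qu = 1794.1 kN


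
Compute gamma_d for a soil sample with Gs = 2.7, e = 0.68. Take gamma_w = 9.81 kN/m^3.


Result: 15.766 kN/m^3

Derivation:
Using gamma_d = Gs * gamma_w / (1 + e)
gamma_d = 2.7 * 9.81 / (1 + 0.68)
gamma_d = 2.7 * 9.81 / 1.68
gamma_d = 15.766 kN/m^3


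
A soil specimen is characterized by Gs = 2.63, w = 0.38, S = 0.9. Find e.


Result: 1.1104

Derivation:
Using the relation e = Gs * w / S
e = 2.63 * 0.38 / 0.9
e = 1.1104


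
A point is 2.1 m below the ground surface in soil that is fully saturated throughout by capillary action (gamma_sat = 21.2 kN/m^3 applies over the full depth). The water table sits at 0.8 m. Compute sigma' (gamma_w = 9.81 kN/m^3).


Total stress = gamma_sat * depth
sigma = 21.2 * 2.1 = 44.52 kPa
Pore water pressure u = gamma_w * (depth - d_wt)
u = 9.81 * (2.1 - 0.8) = 12.753 kPa
Effective stress = sigma - u
sigma' = 44.52 - 12.753 = 31.77 kPa


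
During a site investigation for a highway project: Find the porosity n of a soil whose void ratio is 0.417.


Result: 0.2943

Derivation:
Using the relation n = e / (1 + e)
n = 0.417 / (1 + 0.417)
n = 0.417 / 1.417
n = 0.2943


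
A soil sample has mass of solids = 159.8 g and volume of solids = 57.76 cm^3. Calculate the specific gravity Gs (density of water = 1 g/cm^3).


Result: 2.767

Derivation:
Using Gs = m_s / (V_s * rho_w)
Since rho_w = 1 g/cm^3:
Gs = 159.8 / 57.76
Gs = 2.767


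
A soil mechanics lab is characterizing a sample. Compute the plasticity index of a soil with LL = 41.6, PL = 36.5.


Using PI = LL - PL
PI = 41.6 - 36.5
PI = 5.1


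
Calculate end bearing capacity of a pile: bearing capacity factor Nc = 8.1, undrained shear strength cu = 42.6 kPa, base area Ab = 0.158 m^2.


Using Qb = Nc * cu * Ab
Qb = 8.1 * 42.6 * 0.158
Qb = 54.52 kN


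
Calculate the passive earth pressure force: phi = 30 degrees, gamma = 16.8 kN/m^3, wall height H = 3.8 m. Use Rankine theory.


Compute passive earth pressure coefficient:
Kp = tan^2(45 + phi/2) = tan^2(60.0) = 3
Compute passive force:
Pp = 0.5 * Kp * gamma * H^2
Pp = 0.5 * 3 * 16.8 * 3.8^2
Pp = 363.89 kN/m


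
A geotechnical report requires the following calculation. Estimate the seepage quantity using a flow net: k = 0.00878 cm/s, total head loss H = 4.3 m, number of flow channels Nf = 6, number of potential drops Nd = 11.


Convert k to m/s for unit consistency with H:
k = 0.00878 cm/s = 0.00878 / 100 m/s = 8.78e-05 m/s
Using q = k * H * Nf / Nd
Nf / Nd = 6 / 11 = 0.5455
q = 8.78e-05 * 4.3 * 0.5455
q = 0.0002059 m^3/s per m


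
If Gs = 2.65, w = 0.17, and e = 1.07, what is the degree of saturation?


Result: 0.421

Derivation:
Using S = Gs * w / e
S = 2.65 * 0.17 / 1.07
S = 0.421


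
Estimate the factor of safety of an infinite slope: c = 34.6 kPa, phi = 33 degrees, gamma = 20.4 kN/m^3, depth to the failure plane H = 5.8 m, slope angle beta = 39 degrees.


Result: 1.4

Derivation:
Using Fs = c / (gamma*H*sin(beta)*cos(beta)) + tan(phi)/tan(beta)
Cohesion contribution = 34.6 / (20.4*5.8*sin(39)*cos(39))
Cohesion contribution = 0.597921
Friction contribution = tan(33)/tan(39) = 0.801952
Fs = 0.597921 + 0.801952
Fs = 1.4


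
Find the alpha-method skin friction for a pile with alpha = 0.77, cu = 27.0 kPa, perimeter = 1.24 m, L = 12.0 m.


Using Qs = alpha * cu * perimeter * L
Qs = 0.77 * 27.0 * 1.24 * 12.0
Qs = 309.36 kN


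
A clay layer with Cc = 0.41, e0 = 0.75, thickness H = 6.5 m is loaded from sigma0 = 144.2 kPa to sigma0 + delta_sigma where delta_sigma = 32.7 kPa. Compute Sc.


Using Sc = Cc * H / (1 + e0) * log10((sigma0 + delta_sigma) / sigma0)
Stress ratio = (144.2 + 32.7) / 144.2 = 1.22677
log10(1.22677) = 0.0887626
Cc * H / (1 + e0) = 0.41 * 6.5 / (1 + 0.75) = 1.52286
Sc = 1.52286 * 0.0887626
Sc = 0.1352 m


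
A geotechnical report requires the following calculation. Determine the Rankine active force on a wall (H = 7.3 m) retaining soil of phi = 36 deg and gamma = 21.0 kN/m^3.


Compute active earth pressure coefficient:
Ka = tan^2(45 - phi/2) = tan^2(27.0) = 0.259616
Compute active force:
Pa = 0.5 * Ka * gamma * H^2
Pa = 0.5 * 0.259616 * 21.0 * 7.3^2
Pa = 145.27 kN/m


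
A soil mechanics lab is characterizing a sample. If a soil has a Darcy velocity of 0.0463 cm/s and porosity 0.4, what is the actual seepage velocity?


Using v_s = v_d / n
v_s = 0.0463 / 0.4
v_s = 0.11575 cm/s


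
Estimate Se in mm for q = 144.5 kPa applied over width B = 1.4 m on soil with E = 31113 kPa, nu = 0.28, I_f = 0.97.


Result: 5.813 mm

Derivation:
Using Se = q * B * (1 - nu^2) * I_f / E
1 - nu^2 = 1 - 0.28^2 = 0.9216
Se = 144.5 * 1.4 * 0.9216 * 0.97 / 31113
Se = 0.005813 m
Convert to mm: Se = 0.005813 * 1000 = 5.813 mm


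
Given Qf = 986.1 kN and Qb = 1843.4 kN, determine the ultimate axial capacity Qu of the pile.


Using Qu = Qf + Qb
Qu = 986.1 + 1843.4
Qu = 2829.5 kN


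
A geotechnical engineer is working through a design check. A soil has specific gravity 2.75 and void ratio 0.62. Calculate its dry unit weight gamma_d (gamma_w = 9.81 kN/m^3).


Using gamma_d = Gs * gamma_w / (1 + e)
gamma_d = 2.75 * 9.81 / (1 + 0.62)
gamma_d = 2.75 * 9.81 / 1.62
gamma_d = 16.653 kN/m^3


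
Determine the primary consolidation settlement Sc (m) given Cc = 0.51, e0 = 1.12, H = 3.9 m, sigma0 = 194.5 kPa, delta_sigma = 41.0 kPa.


Using Sc = Cc * H / (1 + e0) * log10((sigma0 + delta_sigma) / sigma0)
Stress ratio = (194.5 + 41.0) / 194.5 = 1.2108
log10(1.2108) = 0.0830713
Cc * H / (1 + e0) = 0.51 * 3.9 / (1 + 1.12) = 0.938208
Sc = 0.938208 * 0.0830713
Sc = 0.0779 m


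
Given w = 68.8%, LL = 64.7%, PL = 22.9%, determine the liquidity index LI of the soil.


Result: 1.098

Derivation:
First compute the plasticity index:
PI = LL - PL = 64.7 - 22.9 = 41.8
Then compute the liquidity index:
LI = (w - PL) / PI
LI = (68.8 - 22.9) / 41.8
LI = 1.098


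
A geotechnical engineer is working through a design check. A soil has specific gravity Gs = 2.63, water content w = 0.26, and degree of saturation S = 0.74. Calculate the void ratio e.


Using the relation e = Gs * w / S
e = 2.63 * 0.26 / 0.74
e = 0.9241


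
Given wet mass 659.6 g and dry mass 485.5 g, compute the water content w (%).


Using w = (m_wet - m_dry) / m_dry * 100
m_wet - m_dry = 659.6 - 485.5 = 174.1 g
w = 174.1 / 485.5 * 100
w = 35.86 %


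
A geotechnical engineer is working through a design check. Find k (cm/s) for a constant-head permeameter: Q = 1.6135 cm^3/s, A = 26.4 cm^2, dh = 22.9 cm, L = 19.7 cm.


Compute hydraulic gradient:
i = dh / L = 22.9 / 19.7 = 1.16244
Then apply Darcy's law:
k = Q / (A * i)
k = 1.6135 / (26.4 * 1.16244)
k = 1.6135 / 30.6883
k = 0.052577 cm/s


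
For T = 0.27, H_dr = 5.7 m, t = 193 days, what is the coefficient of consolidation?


Result: 0.04545 m^2/day

Derivation:
Using cv = T * H_dr^2 / t
H_dr^2 = 5.7^2 = 32.49
cv = 0.27 * 32.49 / 193
cv = 0.04545 m^2/day


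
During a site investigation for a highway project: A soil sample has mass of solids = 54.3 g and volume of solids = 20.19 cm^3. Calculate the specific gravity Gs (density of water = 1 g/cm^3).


Using Gs = m_s / (V_s * rho_w)
Since rho_w = 1 g/cm^3:
Gs = 54.3 / 20.19
Gs = 2.689


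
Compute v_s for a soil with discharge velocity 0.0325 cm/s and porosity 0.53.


Using v_s = v_d / n
v_s = 0.0325 / 0.53
v_s = 0.06132 cm/s


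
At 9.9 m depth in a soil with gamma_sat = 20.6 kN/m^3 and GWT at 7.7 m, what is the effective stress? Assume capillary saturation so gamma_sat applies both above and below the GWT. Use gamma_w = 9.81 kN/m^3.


Total stress = gamma_sat * depth
sigma = 20.6 * 9.9 = 203.94 kPa
Pore water pressure u = gamma_w * (depth - d_wt)
u = 9.81 * (9.9 - 7.7) = 21.582 kPa
Effective stress = sigma - u
sigma' = 203.94 - 21.582 = 182.36 kPa


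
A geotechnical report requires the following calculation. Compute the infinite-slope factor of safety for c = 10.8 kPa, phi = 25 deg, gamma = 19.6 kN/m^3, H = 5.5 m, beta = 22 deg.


Result: 1.443

Derivation:
Using Fs = c / (gamma*H*sin(beta)*cos(beta)) + tan(phi)/tan(beta)
Cohesion contribution = 10.8 / (19.6*5.5*sin(22)*cos(22))
Cohesion contribution = 0.288445
Friction contribution = tan(25)/tan(22) = 1.15415
Fs = 0.288445 + 1.15415
Fs = 1.443


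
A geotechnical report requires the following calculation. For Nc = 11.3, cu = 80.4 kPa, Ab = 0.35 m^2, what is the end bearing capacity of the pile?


Result: 317.98 kN

Derivation:
Using Qb = Nc * cu * Ab
Qb = 11.3 * 80.4 * 0.35
Qb = 317.98 kN


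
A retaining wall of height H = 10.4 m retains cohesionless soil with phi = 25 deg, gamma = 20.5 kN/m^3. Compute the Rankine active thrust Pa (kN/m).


Compute active earth pressure coefficient:
Ka = tan^2(45 - phi/2) = tan^2(32.5) = 0.405859
Compute active force:
Pa = 0.5 * Ka * gamma * H^2
Pa = 0.5 * 0.405859 * 20.5 * 10.4^2
Pa = 449.95 kN/m


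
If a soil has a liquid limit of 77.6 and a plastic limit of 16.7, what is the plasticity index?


Result: 60.9

Derivation:
Using PI = LL - PL
PI = 77.6 - 16.7
PI = 60.9


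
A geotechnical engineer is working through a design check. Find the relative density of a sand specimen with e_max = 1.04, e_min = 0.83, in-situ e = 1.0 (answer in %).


Result: 19.05 %

Derivation:
Using Dr = (e_max - e) / (e_max - e_min) * 100
e_max - e = 1.04 - 1.0 = 0.04
e_max - e_min = 1.04 - 0.83 = 0.21
Dr = 0.04 / 0.21 * 100
Dr = 19.05 %


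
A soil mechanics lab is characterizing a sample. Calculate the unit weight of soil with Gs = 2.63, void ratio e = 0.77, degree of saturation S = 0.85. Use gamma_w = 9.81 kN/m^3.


Using gamma = gamma_w * (Gs + S*e) / (1 + e)
Numerator: Gs + S*e = 2.63 + 0.85*0.77 = 3.2845
Denominator: 1 + e = 1 + 0.77 = 1.77
gamma = 9.81 * 3.2845 / 1.77
gamma = 18.204 kN/m^3


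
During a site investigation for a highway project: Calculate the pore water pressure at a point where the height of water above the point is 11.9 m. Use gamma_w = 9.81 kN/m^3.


Using u = gamma_w * h_w
u = 9.81 * 11.9
u = 116.74 kPa


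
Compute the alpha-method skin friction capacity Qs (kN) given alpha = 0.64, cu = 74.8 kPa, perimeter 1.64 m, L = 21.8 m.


Result: 1711.52 kN

Derivation:
Using Qs = alpha * cu * perimeter * L
Qs = 0.64 * 74.8 * 1.64 * 21.8
Qs = 1711.52 kN


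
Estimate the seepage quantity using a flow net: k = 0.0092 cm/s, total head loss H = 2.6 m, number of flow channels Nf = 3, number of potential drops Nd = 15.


Convert k to m/s for unit consistency with H:
k = 0.0092 cm/s = 0.0092 / 100 m/s = 9.2e-05 m/s
Using q = k * H * Nf / Nd
Nf / Nd = 3 / 15 = 0.2
q = 9.2e-05 * 2.6 * 0.2
q = 4.784e-05 m^3/s per m


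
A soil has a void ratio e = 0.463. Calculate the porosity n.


Using the relation n = e / (1 + e)
n = 0.463 / (1 + 0.463)
n = 0.463 / 1.463
n = 0.3165


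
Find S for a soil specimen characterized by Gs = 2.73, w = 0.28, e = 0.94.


Using S = Gs * w / e
S = 2.73 * 0.28 / 0.94
S = 0.8132


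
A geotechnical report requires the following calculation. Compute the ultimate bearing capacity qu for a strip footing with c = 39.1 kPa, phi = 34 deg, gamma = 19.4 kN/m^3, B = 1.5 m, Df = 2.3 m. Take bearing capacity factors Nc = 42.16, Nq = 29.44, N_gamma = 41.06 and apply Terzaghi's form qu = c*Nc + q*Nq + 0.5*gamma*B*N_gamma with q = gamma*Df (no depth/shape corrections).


Compute qu = c*Nc + gamma*Df*Nq + 0.5*gamma*B*N_gamma
Term 1: 39.1 * 42.16 = 1648.456
Term 2: 19.4 * 2.3 * 29.44 = 1313.6128
Term 3: 0.5 * 19.4 * 1.5 * 41.06 = 597.423
qu = 1648.456 + 1313.6128 + 597.423
qu = 3559.49 kPa


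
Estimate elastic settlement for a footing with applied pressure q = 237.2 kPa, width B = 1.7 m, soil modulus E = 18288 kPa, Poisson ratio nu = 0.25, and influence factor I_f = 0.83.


Result: 17.157 mm

Derivation:
Using Se = q * B * (1 - nu^2) * I_f / E
1 - nu^2 = 1 - 0.25^2 = 0.9375
Se = 237.2 * 1.7 * 0.9375 * 0.83 / 18288
Se = 0.017157 m
Convert to mm: Se = 0.017157 * 1000 = 17.157 mm


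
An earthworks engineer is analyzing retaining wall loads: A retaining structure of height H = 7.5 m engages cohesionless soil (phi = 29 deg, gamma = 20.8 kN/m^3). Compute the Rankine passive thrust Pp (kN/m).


Compute passive earth pressure coefficient:
Kp = tan^2(45 + phi/2) = tan^2(59.5) = 2.88206
Compute passive force:
Pp = 0.5 * Kp * gamma * H^2
Pp = 0.5 * 2.88206 * 20.8 * 7.5^2
Pp = 1686.01 kN/m


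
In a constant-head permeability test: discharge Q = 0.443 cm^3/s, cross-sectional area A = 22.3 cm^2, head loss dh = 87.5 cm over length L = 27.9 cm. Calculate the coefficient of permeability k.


Result: 0.006334 cm/s

Derivation:
Compute hydraulic gradient:
i = dh / L = 87.5 / 27.9 = 3.1362
Then apply Darcy's law:
k = Q / (A * i)
k = 0.443 / (22.3 * 3.1362)
k = 0.443 / 69.9373
k = 0.006334 cm/s


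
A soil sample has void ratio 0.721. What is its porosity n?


Using the relation n = e / (1 + e)
n = 0.721 / (1 + 0.721)
n = 0.721 / 1.721
n = 0.4189


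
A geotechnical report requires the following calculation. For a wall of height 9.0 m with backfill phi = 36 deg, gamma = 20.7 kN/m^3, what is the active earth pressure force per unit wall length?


Compute active earth pressure coefficient:
Ka = tan^2(45 - phi/2) = tan^2(27.0) = 0.259616
Compute active force:
Pa = 0.5 * Ka * gamma * H^2
Pa = 0.5 * 0.259616 * 20.7 * 9.0^2
Pa = 217.65 kN/m


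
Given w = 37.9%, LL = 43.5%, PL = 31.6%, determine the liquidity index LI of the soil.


Result: 0.529

Derivation:
First compute the plasticity index:
PI = LL - PL = 43.5 - 31.6 = 11.9
Then compute the liquidity index:
LI = (w - PL) / PI
LI = (37.9 - 31.6) / 11.9
LI = 0.529


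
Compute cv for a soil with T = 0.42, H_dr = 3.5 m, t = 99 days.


Result: 0.05197 m^2/day

Derivation:
Using cv = T * H_dr^2 / t
H_dr^2 = 3.5^2 = 12.25
cv = 0.42 * 12.25 / 99
cv = 0.05197 m^2/day


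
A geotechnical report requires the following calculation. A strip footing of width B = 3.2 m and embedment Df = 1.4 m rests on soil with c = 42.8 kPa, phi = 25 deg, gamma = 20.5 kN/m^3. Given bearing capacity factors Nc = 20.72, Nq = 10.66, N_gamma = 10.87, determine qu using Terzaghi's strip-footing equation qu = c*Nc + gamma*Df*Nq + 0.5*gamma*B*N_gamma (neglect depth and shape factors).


Result: 1549.29 kPa

Derivation:
Compute qu = c*Nc + gamma*Df*Nq + 0.5*gamma*B*N_gamma
Term 1: 42.8 * 20.72 = 886.816
Term 2: 20.5 * 1.4 * 10.66 = 305.942
Term 3: 0.5 * 20.5 * 3.2 * 10.87 = 356.536
qu = 886.816 + 305.942 + 356.536
qu = 1549.29 kPa


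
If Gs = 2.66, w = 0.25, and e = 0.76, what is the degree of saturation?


Using S = Gs * w / e
S = 2.66 * 0.25 / 0.76
S = 0.875


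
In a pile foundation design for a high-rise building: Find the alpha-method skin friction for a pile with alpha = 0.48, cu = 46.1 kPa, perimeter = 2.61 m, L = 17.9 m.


Result: 1033.8 kN

Derivation:
Using Qs = alpha * cu * perimeter * L
Qs = 0.48 * 46.1 * 2.61 * 17.9
Qs = 1033.8 kN


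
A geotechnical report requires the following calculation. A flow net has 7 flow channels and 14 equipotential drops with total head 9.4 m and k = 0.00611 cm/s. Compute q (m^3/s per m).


Convert k to m/s for unit consistency with H:
k = 0.00611 cm/s = 0.00611 / 100 m/s = 6.11e-05 m/s
Using q = k * H * Nf / Nd
Nf / Nd = 7 / 14 = 0.5
q = 6.11e-05 * 9.4 * 0.5
q = 0.0002872 m^3/s per m


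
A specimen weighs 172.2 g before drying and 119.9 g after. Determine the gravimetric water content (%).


Result: 43.62 %

Derivation:
Using w = (m_wet - m_dry) / m_dry * 100
m_wet - m_dry = 172.2 - 119.9 = 52.3 g
w = 52.3 / 119.9 * 100
w = 43.62 %


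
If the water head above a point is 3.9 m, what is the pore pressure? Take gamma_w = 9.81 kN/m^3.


Using u = gamma_w * h_w
u = 9.81 * 3.9
u = 38.26 kPa


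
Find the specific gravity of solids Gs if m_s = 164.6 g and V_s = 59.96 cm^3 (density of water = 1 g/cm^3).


Using Gs = m_s / (V_s * rho_w)
Since rho_w = 1 g/cm^3:
Gs = 164.6 / 59.96
Gs = 2.745


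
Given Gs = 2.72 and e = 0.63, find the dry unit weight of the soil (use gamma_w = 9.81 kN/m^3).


Using gamma_d = Gs * gamma_w / (1 + e)
gamma_d = 2.72 * 9.81 / (1 + 0.63)
gamma_d = 2.72 * 9.81 / 1.63
gamma_d = 16.37 kN/m^3


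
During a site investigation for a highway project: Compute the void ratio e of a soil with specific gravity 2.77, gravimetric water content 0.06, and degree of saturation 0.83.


Using the relation e = Gs * w / S
e = 2.77 * 0.06 / 0.83
e = 0.2002


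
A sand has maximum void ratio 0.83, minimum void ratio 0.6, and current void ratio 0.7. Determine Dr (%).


Using Dr = (e_max - e) / (e_max - e_min) * 100
e_max - e = 0.83 - 0.7 = 0.13
e_max - e_min = 0.83 - 0.6 = 0.23
Dr = 0.13 / 0.23 * 100
Dr = 56.52 %


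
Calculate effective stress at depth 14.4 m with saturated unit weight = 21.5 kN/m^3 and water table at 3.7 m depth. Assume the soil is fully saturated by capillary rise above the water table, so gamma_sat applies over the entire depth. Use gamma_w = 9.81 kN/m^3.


Total stress = gamma_sat * depth
sigma = 21.5 * 14.4 = 309.6 kPa
Pore water pressure u = gamma_w * (depth - d_wt)
u = 9.81 * (14.4 - 3.7) = 104.967 kPa
Effective stress = sigma - u
sigma' = 309.6 - 104.967 = 204.63 kPa


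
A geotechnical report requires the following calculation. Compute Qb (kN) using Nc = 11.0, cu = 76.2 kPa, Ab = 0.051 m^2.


Result: 42.75 kN

Derivation:
Using Qb = Nc * cu * Ab
Qb = 11.0 * 76.2 * 0.051
Qb = 42.75 kN


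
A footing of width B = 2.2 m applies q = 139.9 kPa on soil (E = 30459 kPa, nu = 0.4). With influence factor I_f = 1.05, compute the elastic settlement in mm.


Using Se = q * B * (1 - nu^2) * I_f / E
1 - nu^2 = 1 - 0.4^2 = 0.84
Se = 139.9 * 2.2 * 0.84 * 1.05 / 30459
Se = 0.008912 m
Convert to mm: Se = 0.008912 * 1000 = 8.912 mm


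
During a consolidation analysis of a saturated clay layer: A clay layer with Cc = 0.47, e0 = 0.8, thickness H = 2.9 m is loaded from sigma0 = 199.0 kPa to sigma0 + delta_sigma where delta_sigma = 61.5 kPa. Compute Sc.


Using Sc = Cc * H / (1 + e0) * log10((sigma0 + delta_sigma) / sigma0)
Stress ratio = (199.0 + 61.5) / 199.0 = 1.30905
log10(1.30905) = 0.116955
Cc * H / (1 + e0) = 0.47 * 2.9 / (1 + 0.8) = 0.757222
Sc = 0.757222 * 0.116955
Sc = 0.0886 m


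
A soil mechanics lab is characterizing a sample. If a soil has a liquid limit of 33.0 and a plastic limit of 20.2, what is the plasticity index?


Result: 12.8

Derivation:
Using PI = LL - PL
PI = 33.0 - 20.2
PI = 12.8


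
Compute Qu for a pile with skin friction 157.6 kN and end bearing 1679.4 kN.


Result: 1837.0 kN

Derivation:
Using Qu = Qf + Qb
Qu = 157.6 + 1679.4
Qu = 1837.0 kN


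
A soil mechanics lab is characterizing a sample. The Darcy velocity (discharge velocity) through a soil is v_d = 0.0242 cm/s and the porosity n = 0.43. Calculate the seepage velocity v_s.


Using v_s = v_d / n
v_s = 0.0242 / 0.43
v_s = 0.05628 cm/s


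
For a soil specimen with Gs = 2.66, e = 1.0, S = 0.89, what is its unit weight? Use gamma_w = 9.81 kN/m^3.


Using gamma = gamma_w * (Gs + S*e) / (1 + e)
Numerator: Gs + S*e = 2.66 + 0.89*1.0 = 3.55
Denominator: 1 + e = 1 + 1.0 = 2.0
gamma = 9.81 * 3.55 / 2.0
gamma = 17.413 kN/m^3


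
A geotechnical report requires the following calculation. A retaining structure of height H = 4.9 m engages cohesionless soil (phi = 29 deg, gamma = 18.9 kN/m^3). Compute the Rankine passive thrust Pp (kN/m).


Compute passive earth pressure coefficient:
Kp = tan^2(45 + phi/2) = tan^2(59.5) = 2.88206
Compute passive force:
Pp = 0.5 * Kp * gamma * H^2
Pp = 0.5 * 2.88206 * 18.9 * 4.9^2
Pp = 653.92 kN/m


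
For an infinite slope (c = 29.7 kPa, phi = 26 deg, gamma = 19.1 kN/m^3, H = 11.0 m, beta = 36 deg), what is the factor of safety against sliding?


Using Fs = c / (gamma*H*sin(beta)*cos(beta)) + tan(phi)/tan(beta)
Cohesion contribution = 29.7 / (19.1*11.0*sin(36)*cos(36))
Cohesion contribution = 0.297272
Friction contribution = tan(26)/tan(36) = 0.671306
Fs = 0.297272 + 0.671306
Fs = 0.969


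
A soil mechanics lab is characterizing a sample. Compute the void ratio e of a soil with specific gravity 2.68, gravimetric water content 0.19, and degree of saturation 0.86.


Using the relation e = Gs * w / S
e = 2.68 * 0.19 / 0.86
e = 0.5921
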